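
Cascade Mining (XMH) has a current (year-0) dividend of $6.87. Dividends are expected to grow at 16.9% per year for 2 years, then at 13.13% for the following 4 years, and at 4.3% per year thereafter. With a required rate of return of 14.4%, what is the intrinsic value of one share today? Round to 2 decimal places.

Three-stage DDM. Project D₁…D_6; terminal Gordon value at t=6 with g = 0.043; discount at r = 0.144.
D_1 = 8.0310
D_2 = 9.3883
D_3 = 10.6210
D_4 = 12.0155
D_5 = 13.5931
D_6 = 15.3779
TV_6 = 16.0391/(0.144−0.043) = 158.8034
P₀ = Σ Dₜ/(1+r)ᵗ + TV_6/(1+r)^6 = 112.9444

$112.94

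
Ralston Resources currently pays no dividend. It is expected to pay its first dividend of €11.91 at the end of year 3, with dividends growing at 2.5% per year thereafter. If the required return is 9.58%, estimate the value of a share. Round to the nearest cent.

€140.09

Deferred-dividend DDM. At t=2 the remaining stream is a growing perpetuity with first payment D_3 = 11.91.
V_2 = D_3/(r−g) = 11.91/(0.0958−0.025) = 168.2203
P₀ = V_2/(1+r)^2 = 168.2203/(1+0.0958)^2 = 140.0928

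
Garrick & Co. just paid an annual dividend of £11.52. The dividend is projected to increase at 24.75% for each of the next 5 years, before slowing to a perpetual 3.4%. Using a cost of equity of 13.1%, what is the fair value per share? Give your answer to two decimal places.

Two-stage DDM. Project D₁…D_5 at 0.2475, terminal growth 0.034, discount at r = 0.131.
D_1 = 14.3712
D_2 = 17.9281
D_3 = 22.3653
D_4 = 27.9007
D_5 = 34.8061
Terminal value at t=5: TV = D_6/(r−g) = 35.9895/(0.131−0.034) = 371.0258
P₀ = 14.3712/(1+0.131)^1 + 17.9281/(1+0.131)^2 + 22.3653/(1+0.131)^3 + 27.9007/(1+0.131)^4 + 34.8061/(1+0.131)^5 + 371.0258/(1+0.131)^5 = 278.5301

£278.53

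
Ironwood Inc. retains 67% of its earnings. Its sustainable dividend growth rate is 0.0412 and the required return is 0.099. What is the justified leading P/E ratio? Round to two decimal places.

5.71

Payout ratio b = 1 − 0.67 = 0.33.
Justified leading P/E = b/(r−g) = 0.33/(0.099−0.0412) = 5.7093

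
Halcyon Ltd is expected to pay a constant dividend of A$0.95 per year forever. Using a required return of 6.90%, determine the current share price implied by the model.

A$13.77

Zero-growth DDM (perpetuity): P₀ = D/r = 0.95 / 0.069 = 13.7681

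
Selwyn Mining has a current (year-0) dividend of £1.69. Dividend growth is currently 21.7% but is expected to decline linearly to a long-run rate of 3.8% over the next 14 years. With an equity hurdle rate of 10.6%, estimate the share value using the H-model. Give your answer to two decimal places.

£56.94

H-model: P₀ = D₀[(1+g_L) + H(g_S−g_L)]/(r−g_L), with H = 14/2 = 7.
P₀ = 1.69 × [(1+0.038) + 7×(0.217−0.038)] / (0.106−0.038)
   = 1.69 × 2.2910 / 0.068 = 56.9381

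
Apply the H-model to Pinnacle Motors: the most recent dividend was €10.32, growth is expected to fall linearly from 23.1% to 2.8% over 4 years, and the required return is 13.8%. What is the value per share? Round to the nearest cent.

€134.54

H-model: P₀ = D₀[(1+g_L) + H(g_S−g_L)]/(r−g_L), with H = 4/2 = 2.
P₀ = 10.32 × [(1+0.028) + 2×(0.231−0.028)] / (0.138−0.028)
   = 10.32 × 1.4340 / 0.11 = 134.5353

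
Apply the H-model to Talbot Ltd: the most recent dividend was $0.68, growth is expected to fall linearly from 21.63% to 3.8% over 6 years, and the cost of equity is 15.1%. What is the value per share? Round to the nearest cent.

$9.47

H-model: P₀ = D₀[(1+g_L) + H(g_S−g_L)]/(r−g_L), with H = 6/2 = 3.
P₀ = 0.68 × [(1+0.038) + 3×(0.2163−0.038)] / (0.151−0.038)
   = 0.68 × 1.5729 / 0.113 = 9.4652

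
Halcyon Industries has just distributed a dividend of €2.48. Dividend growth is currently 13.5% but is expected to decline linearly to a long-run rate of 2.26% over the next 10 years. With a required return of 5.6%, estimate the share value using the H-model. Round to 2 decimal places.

€117.66

H-model: P₀ = D₀[(1+g_L) + H(g_S−g_L)]/(r−g_L), with H = 10/2 = 5.
P₀ = 2.48 × [(1+0.0226) + 5×(0.135−0.0226)] / (0.056−0.0226)
   = 2.48 × 1.5846 / 0.0334 = 117.6589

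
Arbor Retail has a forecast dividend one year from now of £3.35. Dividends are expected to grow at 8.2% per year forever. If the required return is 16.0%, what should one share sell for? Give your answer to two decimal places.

Gordon growth model: P₀ = D₁/(r − g), with D₁ = 3.35 given directly.
P₀ = 3.3500 / (0.16 − 0.082) = 3.3500 / 0.078 = 42.9487

£42.95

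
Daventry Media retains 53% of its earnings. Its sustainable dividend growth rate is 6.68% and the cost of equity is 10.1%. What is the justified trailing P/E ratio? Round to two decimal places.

Payout ratio b = 1 − 0.53 = 0.47.
Justified trailing P/E = b(1+g)/(r−g) = 0.47×(1+0.0668)/(0.101−0.0668) = 14.6607

14.66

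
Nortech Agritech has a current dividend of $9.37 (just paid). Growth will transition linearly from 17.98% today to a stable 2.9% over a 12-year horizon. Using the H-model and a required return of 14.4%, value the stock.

H-model: P₀ = D₀[(1+g_L) + H(g_S−g_L)]/(r−g_L), with H = 12/2 = 6.
P₀ = 9.37 × [(1+0.029) + 6×(0.1798−0.029)] / (0.144−0.029)
   = 9.37 × 1.9338 / 0.115 = 157.5627

$157.56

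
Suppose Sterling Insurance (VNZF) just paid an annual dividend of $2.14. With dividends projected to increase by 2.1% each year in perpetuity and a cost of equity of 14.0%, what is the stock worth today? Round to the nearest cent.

Gordon growth model: P₀ = D₁/(r − g). D₁ = 2.14 × (1 + 0.021) = 2.1849.
P₀ = 2.1849 / (0.14 − 0.021) = 2.1849 / 0.119 = 18.3608

$18.36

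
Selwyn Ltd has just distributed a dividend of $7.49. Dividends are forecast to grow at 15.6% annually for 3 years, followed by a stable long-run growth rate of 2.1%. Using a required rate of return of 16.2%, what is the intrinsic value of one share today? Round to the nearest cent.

$75.64

Two-stage DDM. Project D₁…D_3 at 0.156, terminal growth 0.021, discount at r = 0.162.
D_1 = 8.6584
D_2 = 10.0092
D_3 = 11.5706
Terminal value at t=3: TV = D_4/(r−g) = 11.8136/(0.162−0.021) = 83.7842
P₀ = 8.6584/(1+0.162)^1 + 10.0092/(1+0.162)^2 + 11.5706/(1+0.162)^3 + 83.7842/(1+0.162)^3 = 75.6390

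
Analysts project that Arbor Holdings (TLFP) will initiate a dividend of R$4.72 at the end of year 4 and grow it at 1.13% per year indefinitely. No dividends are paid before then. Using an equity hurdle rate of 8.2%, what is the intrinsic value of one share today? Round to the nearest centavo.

R$52.70

Deferred-dividend DDM. At t=3 the remaining stream is a growing perpetuity with first payment D_4 = 4.72.
V_3 = D_4/(r−g) = 4.72/(0.082−0.0113) = 66.7610
P₀ = V_3/(1+r)^3 = 66.7610/(1+0.082)^3 = 52.7037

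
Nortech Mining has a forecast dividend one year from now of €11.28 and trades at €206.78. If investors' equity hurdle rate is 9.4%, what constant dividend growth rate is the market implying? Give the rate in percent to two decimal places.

From P₀ = D₁/(r − g), the implied growth is g = r − D₁/P₀.
g = 0.094 − 11.28/206.78 = 0.094 − 0.05455 = 0.03945

3.94%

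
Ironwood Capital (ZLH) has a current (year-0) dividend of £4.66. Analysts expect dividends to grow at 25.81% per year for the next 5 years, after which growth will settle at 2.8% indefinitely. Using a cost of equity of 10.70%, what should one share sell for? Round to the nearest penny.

£149.74

Two-stage DDM. Project D₁…D_5 at 0.2581, terminal growth 0.028, discount at r = 0.107.
D_1 = 5.8627
D_2 = 7.3759
D_3 = 9.2796
D_4 = 11.6747
D_5 = 14.6880
Terminal value at t=5: TV = D_6/(r−g) = 15.0992/(0.107−0.028) = 191.1295
P₀ = 5.8627/(1+0.107)^1 + 7.3759/(1+0.107)^2 + 9.2796/(1+0.107)^3 + 11.6747/(1+0.107)^4 + 14.6880/(1+0.107)^5 + 191.1295/(1+0.107)^5 = 149.7364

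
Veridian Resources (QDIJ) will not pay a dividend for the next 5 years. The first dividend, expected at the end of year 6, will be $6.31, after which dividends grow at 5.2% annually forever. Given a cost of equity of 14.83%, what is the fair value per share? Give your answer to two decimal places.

Deferred-dividend DDM. At t=5 the remaining stream is a growing perpetuity with first payment D_6 = 6.31.
V_5 = D_6/(r−g) = 6.31/(0.1483−0.052) = 65.5244
P₀ = V_5/(1+r)^5 = 65.5244/(1+0.1483)^5 = 32.8191

$32.82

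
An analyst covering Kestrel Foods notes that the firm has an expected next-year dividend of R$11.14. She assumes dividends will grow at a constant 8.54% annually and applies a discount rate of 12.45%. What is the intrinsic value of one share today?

R$284.91

Gordon growth model: P₀ = D₁/(r − g), with D₁ = 11.14 given directly.
P₀ = 11.1400 / (0.1245 − 0.0854) = 11.1400 / 0.0391 = 284.9105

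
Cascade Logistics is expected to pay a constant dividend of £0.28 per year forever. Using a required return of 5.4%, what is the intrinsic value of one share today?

Zero-growth DDM (perpetuity): P₀ = D/r = 0.28 / 0.054 = 5.1852

£5.19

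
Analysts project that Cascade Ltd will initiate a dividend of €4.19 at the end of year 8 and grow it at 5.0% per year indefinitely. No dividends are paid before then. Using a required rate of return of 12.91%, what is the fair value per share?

€22.64

Deferred-dividend DDM. At t=7 the remaining stream is a growing perpetuity with first payment D_8 = 4.19.
V_7 = D_8/(r−g) = 4.19/(0.1291−0.05) = 52.9709
P₀ = V_7/(1+r)^7 = 52.9709/(1+0.1291)^7 = 22.6418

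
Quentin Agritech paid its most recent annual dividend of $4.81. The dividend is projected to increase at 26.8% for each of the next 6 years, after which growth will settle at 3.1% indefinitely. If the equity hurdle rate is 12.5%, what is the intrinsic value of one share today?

Two-stage DDM. Project D₁…D_6 at 0.268, terminal growth 0.031, discount at r = 0.125.
D_1 = 6.0991
D_2 = 7.7336
D_3 = 9.8062
D_4 = 12.4343
D_5 = 15.7667
D_6 = 19.9922
Terminal value at t=6: TV = D_7/(r−g) = 20.6120/(0.125−0.031) = 219.2762
P₀ = 6.0991/(1+0.125)^1 + 7.7336/(1+0.125)^2 + 9.8062/(1+0.125)^3 + 12.4343/(1+0.125)^4 + 15.7667/(1+0.125)^5 + 19.9922/(1+0.125)^6 + 219.2762/(1+0.125)^6 = 152.9552

$152.96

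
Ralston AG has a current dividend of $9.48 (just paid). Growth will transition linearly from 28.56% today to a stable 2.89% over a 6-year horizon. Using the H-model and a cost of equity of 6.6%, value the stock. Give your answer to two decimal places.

$459.69

H-model: P₀ = D₀[(1+g_L) + H(g_S−g_L)]/(r−g_L), with H = 6/2 = 3.
P₀ = 9.48 × [(1+0.0289) + 3×(0.2856−0.0289)] / (0.066−0.0289)
   = 9.48 × 1.7990 / 0.0371 = 459.6906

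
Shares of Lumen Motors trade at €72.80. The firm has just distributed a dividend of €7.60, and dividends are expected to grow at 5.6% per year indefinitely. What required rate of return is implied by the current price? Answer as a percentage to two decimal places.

Rearranging the constant-growth DDM: r = D₁/P₀ + g.
D₁ = 7.60 × (1 + 0.056) = 8.0256.
r = 8.0256 / 72.80 + 0.056 = 0.11024 + 0.056 = 0.16624

16.62%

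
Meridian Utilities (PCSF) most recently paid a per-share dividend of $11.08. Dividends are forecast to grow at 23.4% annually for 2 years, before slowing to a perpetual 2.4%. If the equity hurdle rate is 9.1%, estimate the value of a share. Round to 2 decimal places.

$243.35

Two-stage DDM. Project D₁…D_2 at 0.234, terminal growth 0.024, discount at r = 0.091.
D_1 = 13.6727
D_2 = 16.8721
Terminal value at t=2: TV = D_3/(r−g) = 17.2771/(0.091−0.024) = 257.8667
P₀ = 13.6727/(1+0.091)^1 + 16.8721/(1+0.091)^2 + 257.8667/(1+0.091)^2 = 243.3507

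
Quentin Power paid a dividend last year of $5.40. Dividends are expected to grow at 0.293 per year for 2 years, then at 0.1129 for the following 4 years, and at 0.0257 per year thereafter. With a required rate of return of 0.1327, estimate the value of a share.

Three-stage DDM. Project D₁…D_6; terminal Gordon value at t=6 with g = 0.0257; discount at r = 0.1327.
D_1 = 6.9822
D_2 = 9.0280
D_3 = 10.0472
D_4 = 11.1816
D_5 = 12.4440
D_6 = 13.8489
TV_6 = 14.2048/(0.1327−0.0257) = 132.7553
P₀ = Σ Dₜ/(1+r)ᵗ + TV_6/(1+r)^6 = 102.9966

$103.00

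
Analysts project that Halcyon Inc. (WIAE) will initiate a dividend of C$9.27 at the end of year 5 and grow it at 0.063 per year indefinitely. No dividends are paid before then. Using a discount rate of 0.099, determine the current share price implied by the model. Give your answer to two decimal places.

C$176.52

Deferred-dividend DDM. At t=4 the remaining stream is a growing perpetuity with first payment D_5 = 9.27.
V_4 = D_5/(r−g) = 9.27/(0.099−0.063) = 257.5000
P₀ = V_4/(1+r)^4 = 257.5000/(1+0.099)^4 = 176.5170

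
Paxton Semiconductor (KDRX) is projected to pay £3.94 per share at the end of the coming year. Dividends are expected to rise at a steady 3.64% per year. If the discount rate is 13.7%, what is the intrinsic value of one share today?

Gordon growth model: P₀ = D₁/(r − g), with D₁ = 3.94 given directly.
P₀ = 3.9400 / (0.137 − 0.0364) = 3.9400 / 0.1006 = 39.1650

£39.17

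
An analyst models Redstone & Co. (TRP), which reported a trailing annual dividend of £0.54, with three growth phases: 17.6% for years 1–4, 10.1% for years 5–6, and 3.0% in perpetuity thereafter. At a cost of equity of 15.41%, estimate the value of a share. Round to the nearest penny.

£7.75

Three-stage DDM. Project D₁…D_6; terminal Gordon value at t=6 with g = 0.03; discount at r = 0.1541.
D_1 = 0.6350
D_2 = 0.7468
D_3 = 0.8782
D_4 = 1.0328
D_5 = 1.1371
D_6 = 1.2520
TV_6 = 1.2895/(0.1541−0.03) = 10.3911
P₀ = Σ Dₜ/(1+r)ᵗ + TV_6/(1+r)^6 = 7.7471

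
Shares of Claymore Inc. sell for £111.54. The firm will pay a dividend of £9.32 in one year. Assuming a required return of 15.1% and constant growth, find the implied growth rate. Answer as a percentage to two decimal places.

6.74%

From P₀ = D₁/(r − g), the implied growth is g = r − D₁/P₀.
g = 0.151 − 9.32/111.54 = 0.151 − 0.08356 = 0.06744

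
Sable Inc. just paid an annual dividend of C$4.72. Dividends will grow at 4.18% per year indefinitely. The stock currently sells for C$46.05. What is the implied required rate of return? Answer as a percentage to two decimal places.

Rearranging the constant-growth DDM: r = D₁/P₀ + g.
D₁ = 4.72 × (1 + 0.0418) = 4.9173.
r = 4.9173 / 46.05 + 0.0418 = 0.10678 + 0.0418 = 0.14858

14.86%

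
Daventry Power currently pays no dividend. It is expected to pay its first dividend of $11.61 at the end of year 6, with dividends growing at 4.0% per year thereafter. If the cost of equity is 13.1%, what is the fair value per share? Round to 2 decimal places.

Deferred-dividend DDM. At t=5 the remaining stream is a growing perpetuity with first payment D_6 = 11.61.
V_5 = D_6/(r−g) = 11.61/(0.131−0.04) = 127.5824
P₀ = V_5/(1+r)^5 = 127.5824/(1+0.131)^5 = 68.9410

$68.94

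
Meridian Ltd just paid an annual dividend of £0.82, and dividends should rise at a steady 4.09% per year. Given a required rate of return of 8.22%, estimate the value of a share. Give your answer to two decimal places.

Gordon growth model: P₀ = D₁/(r − g). D₁ = 0.82 × (1 + 0.0409) = 0.8535.
P₀ = 0.8535 / (0.0822 − 0.0409) = 0.8535 / 0.0413 = 20.6668

£20.67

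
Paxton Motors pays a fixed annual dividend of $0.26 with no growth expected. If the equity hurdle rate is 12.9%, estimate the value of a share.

Zero-growth DDM (perpetuity): P₀ = D/r = 0.26 / 0.129 = 2.0155

$2.02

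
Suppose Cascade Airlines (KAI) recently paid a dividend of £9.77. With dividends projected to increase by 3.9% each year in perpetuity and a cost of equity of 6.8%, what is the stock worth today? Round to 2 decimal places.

Gordon growth model: P₀ = D₁/(r − g). D₁ = 9.77 × (1 + 0.039) = 10.1510.
P₀ = 10.1510 / (0.068 − 0.039) = 10.1510 / 0.029 = 350.0355

£350.04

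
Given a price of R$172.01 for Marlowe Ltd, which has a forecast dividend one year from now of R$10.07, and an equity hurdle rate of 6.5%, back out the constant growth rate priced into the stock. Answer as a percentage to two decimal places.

0.65%

From P₀ = D₁/(r − g), the implied growth is g = r − D₁/P₀.
g = 0.065 − 10.07/172.01 = 0.065 − 0.05854 = 0.00646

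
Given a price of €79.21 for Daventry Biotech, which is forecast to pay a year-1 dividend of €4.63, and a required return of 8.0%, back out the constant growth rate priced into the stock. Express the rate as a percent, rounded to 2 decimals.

From P₀ = D₁/(r − g), the implied growth is g = r − D₁/P₀.
g = 0.08 − 4.63/79.21 = 0.08 − 0.05845 = 0.02155

2.15%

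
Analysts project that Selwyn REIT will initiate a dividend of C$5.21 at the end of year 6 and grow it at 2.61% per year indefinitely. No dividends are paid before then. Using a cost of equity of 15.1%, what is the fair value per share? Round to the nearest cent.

C$20.65

Deferred-dividend DDM. At t=5 the remaining stream is a growing perpetuity with first payment D_6 = 5.21.
V_5 = D_6/(r−g) = 5.21/(0.151−0.0261) = 41.7134
P₀ = V_5/(1+r)^5 = 41.7134/(1+0.151)^5 = 20.6490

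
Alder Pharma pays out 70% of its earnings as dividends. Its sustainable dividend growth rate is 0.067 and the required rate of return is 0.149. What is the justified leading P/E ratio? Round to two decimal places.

Justified leading P/E = b/(r−g) = 0.70/(0.149−0.067) = 8.5366

8.54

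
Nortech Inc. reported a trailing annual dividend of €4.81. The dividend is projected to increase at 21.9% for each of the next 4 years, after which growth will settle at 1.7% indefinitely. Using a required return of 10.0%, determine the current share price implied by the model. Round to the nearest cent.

Two-stage DDM. Project D₁…D_4 at 0.219, terminal growth 0.017, discount at r = 0.1.
D_1 = 5.8634
D_2 = 7.1475
D_3 = 8.7128
D_4 = 10.6209
Terminal value at t=4: TV = D_5/(r−g) = 10.8014/(0.1−0.017) = 130.1376
P₀ = 5.8634/(1+0.1)^1 + 7.1475/(1+0.1)^2 + 8.7128/(1+0.1)^3 + 10.6209/(1+0.1)^4 + 130.1376/(1+0.1)^4 = 113.9233

€113.92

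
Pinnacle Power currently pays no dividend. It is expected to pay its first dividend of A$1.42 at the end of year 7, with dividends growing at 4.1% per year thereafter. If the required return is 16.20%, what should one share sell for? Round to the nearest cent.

A$4.77

Deferred-dividend DDM. At t=6 the remaining stream is a growing perpetuity with first payment D_7 = 1.42.
V_6 = D_7/(r−g) = 1.42/(0.162−0.041) = 11.7355
P₀ = V_6/(1+r)^6 = 11.7355/(1+0.162)^6 = 4.7672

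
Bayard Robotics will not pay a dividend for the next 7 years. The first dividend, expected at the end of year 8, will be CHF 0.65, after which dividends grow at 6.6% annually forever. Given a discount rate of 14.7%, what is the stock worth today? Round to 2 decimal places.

CHF 3.07

Deferred-dividend DDM. At t=7 the remaining stream is a growing perpetuity with first payment D_8 = 0.65.
V_7 = D_8/(r−g) = 0.65/(0.147−0.066) = 8.0247
P₀ = V_7/(1+r)^7 = 8.0247/(1+0.147)^7 = 3.0724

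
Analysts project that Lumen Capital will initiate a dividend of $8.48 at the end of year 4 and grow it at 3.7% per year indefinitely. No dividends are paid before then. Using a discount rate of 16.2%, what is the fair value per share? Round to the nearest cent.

Deferred-dividend DDM. At t=3 the remaining stream is a growing perpetuity with first payment D_4 = 8.48.
V_3 = D_4/(r−g) = 8.48/(0.162−0.037) = 67.8400
P₀ = V_3/(1+r)^3 = 67.8400/(1+0.162)^3 = 43.2382

$43.24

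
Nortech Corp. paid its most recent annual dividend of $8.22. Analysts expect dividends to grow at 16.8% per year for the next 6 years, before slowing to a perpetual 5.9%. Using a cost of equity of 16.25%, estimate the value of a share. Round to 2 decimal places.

$136.67

Two-stage DDM. Project D₁…D_6 at 0.168, terminal growth 0.059, discount at r = 0.1625.
D_1 = 9.6010
D_2 = 11.2139
D_3 = 13.0979
D_4 = 15.2983
D_5 = 17.8684
D_6 = 20.8703
Terminal value at t=6: TV = D_7/(r−g) = 22.1017/(0.1625−0.059) = 213.5426
P₀ = 9.6010/(1+0.1625)^1 + 11.2139/(1+0.1625)^2 + 13.0979/(1+0.1625)^3 + 15.2983/(1+0.1625)^4 + 17.8684/(1+0.1625)^5 + 20.8703/(1+0.1625)^6 + 213.5426/(1+0.1625)^6 = 136.6652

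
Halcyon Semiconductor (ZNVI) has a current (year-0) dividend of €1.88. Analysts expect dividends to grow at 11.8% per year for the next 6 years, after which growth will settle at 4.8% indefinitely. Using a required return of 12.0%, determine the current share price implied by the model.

Two-stage DDM. Project D₁…D_6 at 0.118, terminal growth 0.048, discount at r = 0.12.
D_1 = 2.1018
D_2 = 2.3499
D_3 = 2.6271
D_4 = 2.9371
D_5 = 3.2837
D_6 = 3.6712
Terminal value at t=6: TV = D_7/(r−g) = 3.8474/(0.12−0.048) = 53.4364
P₀ = 2.1018/(1+0.12)^1 + 2.3499/(1+0.12)^2 + 2.6271/(1+0.12)^3 + 2.9371/(1+0.12)^4 + 3.2837/(1+0.12)^5 + 3.6712/(1+0.12)^6 + 53.4364/(1+0.12)^6 = 38.2823

€38.28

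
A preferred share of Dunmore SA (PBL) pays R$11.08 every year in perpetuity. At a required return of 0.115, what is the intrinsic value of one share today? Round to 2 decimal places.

R$96.35

Zero-growth DDM (perpetuity): P₀ = D/r = 11.08 / 0.115 = 96.3478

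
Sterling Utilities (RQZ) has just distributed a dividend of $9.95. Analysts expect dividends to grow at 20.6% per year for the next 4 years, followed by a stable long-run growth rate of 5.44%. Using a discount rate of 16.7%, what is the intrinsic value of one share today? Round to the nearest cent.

Two-stage DDM. Project D₁…D_4 at 0.206, terminal growth 0.0544, discount at r = 0.167.
D_1 = 11.9997
D_2 = 14.4716
D_3 = 17.4528
D_4 = 21.0481
Terminal value at t=4: TV = D_5/(r−g) = 22.1931/(0.167−0.0544) = 197.0967
P₀ = 11.9997/(1+0.167)^1 + 14.4716/(1+0.167)^2 + 17.4528/(1+0.167)^3 + 21.0481/(1+0.167)^4 + 197.0967/(1+0.167)^4 = 149.5046

$149.50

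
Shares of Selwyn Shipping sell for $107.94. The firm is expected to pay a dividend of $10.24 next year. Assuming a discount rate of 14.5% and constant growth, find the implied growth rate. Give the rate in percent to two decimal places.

From P₀ = D₁/(r − g), the implied growth is g = r − D₁/P₀.
g = 0.145 − 10.24/107.94 = 0.145 − 0.09487 = 0.05013

5.01%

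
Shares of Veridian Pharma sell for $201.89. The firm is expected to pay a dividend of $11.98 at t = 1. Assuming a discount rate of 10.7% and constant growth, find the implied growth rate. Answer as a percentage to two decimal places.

4.77%

From P₀ = D₁/(r − g), the implied growth is g = r − D₁/P₀.
g = 0.107 − 11.98/201.89 = 0.107 − 0.05934 = 0.04766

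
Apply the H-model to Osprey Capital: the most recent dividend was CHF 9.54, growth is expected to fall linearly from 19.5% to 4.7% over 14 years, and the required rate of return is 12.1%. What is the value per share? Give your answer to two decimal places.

CHF 268.54

H-model: P₀ = D₀[(1+g_L) + H(g_S−g_L)]/(r−g_L), with H = 14/2 = 7.
P₀ = 9.54 × [(1+0.047) + 7×(0.195−0.047)] / (0.121−0.047)
   = 9.54 × 2.0830 / 0.074 = 268.5381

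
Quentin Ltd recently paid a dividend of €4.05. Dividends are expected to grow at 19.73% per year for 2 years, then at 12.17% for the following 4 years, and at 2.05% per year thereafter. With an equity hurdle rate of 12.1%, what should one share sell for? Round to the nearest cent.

Three-stage DDM. Project D₁…D_6; terminal Gordon value at t=6 with g = 0.0205; discount at r = 0.121.
D_1 = 4.8491
D_2 = 5.8058
D_3 = 6.5123
D_4 = 7.3049
D_5 = 8.1939
D_6 = 9.1911
TV_6 = 9.3795/(0.121−0.0205) = 93.3286
P₀ = Σ Dₜ/(1+r)ᵗ + TV_6/(1+r)^6 = 74.4856

€74.49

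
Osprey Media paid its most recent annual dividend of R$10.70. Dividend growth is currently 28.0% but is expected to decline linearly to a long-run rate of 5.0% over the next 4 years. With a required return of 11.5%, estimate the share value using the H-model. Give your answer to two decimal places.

H-model: P₀ = D₀[(1+g_L) + H(g_S−g_L)]/(r−g_L), with H = 4/2 = 2.
P₀ = 10.70 × [(1+0.05) + 2×(0.28−0.05)] / (0.115−0.05)
   = 10.70 × 1.5100 / 0.065 = 248.5692

R$248.57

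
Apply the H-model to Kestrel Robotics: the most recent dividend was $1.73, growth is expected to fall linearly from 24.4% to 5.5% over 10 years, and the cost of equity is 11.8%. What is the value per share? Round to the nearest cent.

$54.92

H-model: P₀ = D₀[(1+g_L) + H(g_S−g_L)]/(r−g_L), with H = 10/2 = 5.
P₀ = 1.73 × [(1+0.055) + 5×(0.244−0.055)] / (0.118−0.055)
   = 1.73 × 2.0000 / 0.063 = 54.9206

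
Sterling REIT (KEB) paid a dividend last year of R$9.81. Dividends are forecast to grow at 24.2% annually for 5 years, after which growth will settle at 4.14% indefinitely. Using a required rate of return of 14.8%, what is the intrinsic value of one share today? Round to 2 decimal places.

Two-stage DDM. Project D₁…D_5 at 0.242, terminal growth 0.0414, discount at r = 0.148.
D_1 = 12.1840
D_2 = 15.1326
D_3 = 18.7946
D_4 = 23.3429
D_5 = 28.9919
Terminal value at t=5: TV = D_6/(r−g) = 30.1922/(0.148−0.0414) = 283.2288
P₀ = 12.1840/(1+0.148)^1 + 15.1326/(1+0.148)^2 + 18.7946/(1+0.148)^3 + 23.3429/(1+0.148)^4 + 28.9919/(1+0.148)^5 + 283.2288/(1+0.148)^5 = 204.5434

R$204.54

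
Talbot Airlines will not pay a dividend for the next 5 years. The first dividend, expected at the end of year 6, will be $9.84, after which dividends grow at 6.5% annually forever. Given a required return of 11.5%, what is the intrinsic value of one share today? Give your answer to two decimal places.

$114.20

Deferred-dividend DDM. At t=5 the remaining stream is a growing perpetuity with first payment D_6 = 9.84.
V_5 = D_6/(r−g) = 9.84/(0.115−0.065) = 196.8000
P₀ = V_5/(1+r)^5 = 196.8000/(1+0.115)^5 = 114.1960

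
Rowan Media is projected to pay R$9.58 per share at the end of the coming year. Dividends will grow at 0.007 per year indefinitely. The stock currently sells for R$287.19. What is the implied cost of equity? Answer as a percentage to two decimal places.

Rearranging the constant-growth DDM: r = D₁/P₀ + g.
r = 9.5800 / 287.19 + 0.007 = 0.03336 + 0.007 = 0.04036

4.04%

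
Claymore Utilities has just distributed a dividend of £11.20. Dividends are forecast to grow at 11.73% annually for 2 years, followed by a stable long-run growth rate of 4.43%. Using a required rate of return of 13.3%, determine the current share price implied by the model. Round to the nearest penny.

Two-stage DDM. Project D₁…D_2 at 0.1173, terminal growth 0.0443, discount at r = 0.133.
D_1 = 12.5138
D_2 = 13.9816
Terminal value at t=2: TV = D_3/(r−g) = 14.6010/(0.133−0.0443) = 164.6112
P₀ = 12.5138/(1+0.133)^1 + 13.9816/(1+0.133)^2 + 164.6112/(1+0.133)^2 = 150.1695

£150.17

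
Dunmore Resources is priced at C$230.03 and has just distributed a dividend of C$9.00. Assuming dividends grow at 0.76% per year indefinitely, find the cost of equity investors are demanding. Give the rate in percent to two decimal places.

Rearranging the constant-growth DDM: r = D₁/P₀ + g.
D₁ = 9.00 × (1 + 0.0076) = 9.0684.
r = 9.0684 / 230.03 + 0.0076 = 0.03942 + 0.0076 = 0.04702

4.70%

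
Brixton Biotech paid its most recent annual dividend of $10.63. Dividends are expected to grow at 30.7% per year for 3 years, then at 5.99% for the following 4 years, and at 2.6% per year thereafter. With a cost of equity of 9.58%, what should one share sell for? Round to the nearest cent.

Three-stage DDM. Project D₁…D_7; terminal Gordon value at t=7 with g = 0.026; discount at r = 0.0958.
D_1 = 13.8934
D_2 = 18.1587
D_3 = 23.7334
D_4 = 25.1550
D_5 = 26.6618
D_6 = 28.2589
D_7 = 29.9516
TV_7 = 30.7303/(0.0958−0.026) = 440.2623
P₀ = Σ Dₜ/(1+r)ᵗ + TV_7/(1+r)^7 = 344.3237

$344.32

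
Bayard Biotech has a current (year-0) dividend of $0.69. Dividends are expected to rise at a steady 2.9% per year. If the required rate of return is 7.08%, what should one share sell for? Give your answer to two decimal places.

$16.99

Gordon growth model: P₀ = D₁/(r − g). D₁ = 0.69 × (1 + 0.029) = 0.7100.
P₀ = 0.7100 / (0.0708 − 0.029) = 0.7100 / 0.0418 = 16.9859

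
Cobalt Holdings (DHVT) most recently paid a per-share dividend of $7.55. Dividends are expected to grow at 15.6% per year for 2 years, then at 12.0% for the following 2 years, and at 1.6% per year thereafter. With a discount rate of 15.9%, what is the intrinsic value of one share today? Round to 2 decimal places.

$79.15

Three-stage DDM. Project D₁…D_4; terminal Gordon value at t=4 with g = 0.016; discount at r = 0.159.
D_1 = 8.7278
D_2 = 10.0893
D_3 = 11.3001
D_4 = 12.6561
TV_4 = 12.8586/(0.159−0.016) = 89.9200
P₀ = Σ Dₜ/(1+r)ᵗ + TV_4/(1+r)^4 = 79.1473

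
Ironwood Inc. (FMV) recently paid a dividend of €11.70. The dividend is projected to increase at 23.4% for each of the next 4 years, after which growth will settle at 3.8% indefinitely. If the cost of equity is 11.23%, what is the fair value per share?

Two-stage DDM. Project D₁…D_4 at 0.234, terminal growth 0.038, discount at r = 0.1123.
D_1 = 14.4378
D_2 = 17.8162
D_3 = 21.9852
D_4 = 27.1298
Terminal value at t=4: TV = D_5/(r−g) = 28.1607/(0.1123−0.038) = 379.0138
P₀ = 14.4378/(1+0.1123)^1 + 17.8162/(1+0.1123)^2 + 21.9852/(1+0.1123)^3 + 27.1298/(1+0.1123)^4 + 379.0138/(1+0.1123)^4 = 308.6897

€308.69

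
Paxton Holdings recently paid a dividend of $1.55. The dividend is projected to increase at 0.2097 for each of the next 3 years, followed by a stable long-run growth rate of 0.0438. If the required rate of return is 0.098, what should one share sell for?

$45.58

Two-stage DDM. Project D₁…D_3 at 0.2097, terminal growth 0.0438, discount at r = 0.098.
D_1 = 1.8750
D_2 = 2.2682
D_3 = 2.7439
Terminal value at t=3: TV = D_4/(r−g) = 2.8641/(0.098−0.0438) = 52.8424
P₀ = 1.8750/(1+0.098)^1 + 2.2682/(1+0.098)^2 + 2.7439/(1+0.098)^3 + 52.8424/(1+0.098)^3 = 45.5805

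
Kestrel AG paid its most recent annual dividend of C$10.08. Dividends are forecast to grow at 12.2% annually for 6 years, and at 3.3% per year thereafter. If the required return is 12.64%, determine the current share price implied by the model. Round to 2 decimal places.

C$168.56

Two-stage DDM. Project D₁…D_6 at 0.122, terminal growth 0.033, discount at r = 0.1264.
D_1 = 11.3098
D_2 = 12.6896
D_3 = 14.2377
D_4 = 15.9747
D_5 = 17.9236
D_6 = 20.1103
Terminal value at t=6: TV = D_7/(r−g) = 20.7739/(0.1264−0.033) = 222.4186
P₀ = 11.3098/(1+0.1264)^1 + 12.6896/(1+0.1264)^2 + 14.2377/(1+0.1264)^3 + 15.9747/(1+0.1264)^4 + 17.9236/(1+0.1264)^5 + 20.1103/(1+0.1264)^6 + 222.4186/(1+0.1264)^6 = 168.5553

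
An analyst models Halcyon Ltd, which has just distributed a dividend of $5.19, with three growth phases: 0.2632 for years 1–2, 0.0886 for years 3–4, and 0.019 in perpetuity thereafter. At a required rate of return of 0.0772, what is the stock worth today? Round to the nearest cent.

$155.34

Three-stage DDM. Project D₁…D_4; terminal Gordon value at t=4 with g = 0.019; discount at r = 0.0772.
D_1 = 6.5560
D_2 = 8.2815
D_3 = 9.0153
D_4 = 9.8140
TV_4 = 10.0005/(0.0772−0.019) = 171.8302
P₀ = Σ Dₜ/(1+r)ᵗ + TV_4/(1+r)^4 = 155.3433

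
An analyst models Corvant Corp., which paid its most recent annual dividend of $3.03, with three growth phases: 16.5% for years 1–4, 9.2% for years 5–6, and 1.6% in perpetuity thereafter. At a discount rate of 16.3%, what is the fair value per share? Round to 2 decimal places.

Three-stage DDM. Project D₁…D_6; terminal Gordon value at t=6 with g = 0.016; discount at r = 0.163.
D_1 = 3.5299
D_2 = 4.1124
D_3 = 4.7909
D_4 = 5.5814
D_5 = 6.0949
D_6 = 6.6557
TV_6 = 6.7622/(0.163−0.016) = 46.0011
P₀ = Σ Dₜ/(1+r)ᵗ + TV_6/(1+r)^6 = 36.3170

$36.32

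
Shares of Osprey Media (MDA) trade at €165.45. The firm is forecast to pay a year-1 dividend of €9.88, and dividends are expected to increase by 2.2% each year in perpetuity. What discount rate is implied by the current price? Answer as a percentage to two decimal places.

8.17%

Rearranging the constant-growth DDM: r = D₁/P₀ + g.
r = 9.8800 / 165.45 + 0.022 = 0.05972 + 0.022 = 0.08172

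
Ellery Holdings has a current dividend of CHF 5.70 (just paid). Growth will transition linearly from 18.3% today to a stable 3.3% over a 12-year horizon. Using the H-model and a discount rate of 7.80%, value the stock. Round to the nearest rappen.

CHF 244.85

H-model: P₀ = D₀[(1+g_L) + H(g_S−g_L)]/(r−g_L), with H = 12/2 = 6.
P₀ = 5.70 × [(1+0.033) + 6×(0.183−0.033)] / (0.078−0.033)
   = 5.70 × 1.9330 / 0.045 = 244.8467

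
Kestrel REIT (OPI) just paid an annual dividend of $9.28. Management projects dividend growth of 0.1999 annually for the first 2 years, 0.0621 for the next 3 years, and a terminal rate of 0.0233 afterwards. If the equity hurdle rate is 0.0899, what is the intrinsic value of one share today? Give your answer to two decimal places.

Three-stage DDM. Project D₁…D_5; terminal Gordon value at t=5 with g = 0.0233; discount at r = 0.0899.
D_1 = 11.1351
D_2 = 13.3610
D_3 = 14.1907
D_4 = 15.0719
D_5 = 16.0079
TV_5 = 16.3809/(0.0899−0.0233) = 245.9592
P₀ = Σ Dₜ/(1+r)ᵗ + TV_5/(1+r)^5 = 213.4452

$213.45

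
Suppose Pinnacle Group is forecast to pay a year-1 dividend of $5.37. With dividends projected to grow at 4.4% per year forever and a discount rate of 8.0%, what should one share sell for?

Gordon growth model: P₀ = D₁/(r − g), with D₁ = 5.37 given directly.
P₀ = 5.3700 / (0.08 − 0.044) = 5.3700 / 0.036 = 149.1667

$149.17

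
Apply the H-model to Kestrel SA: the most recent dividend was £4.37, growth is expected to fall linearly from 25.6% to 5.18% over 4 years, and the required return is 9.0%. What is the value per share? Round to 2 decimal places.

H-model: P₀ = D₀[(1+g_L) + H(g_S−g_L)]/(r−g_L), with H = 4/2 = 2.
P₀ = 4.37 × [(1+0.0518) + 2×(0.256−0.0518)] / (0.09−0.0518)
   = 4.37 × 1.4602 / 0.0382 = 167.0438

£167.04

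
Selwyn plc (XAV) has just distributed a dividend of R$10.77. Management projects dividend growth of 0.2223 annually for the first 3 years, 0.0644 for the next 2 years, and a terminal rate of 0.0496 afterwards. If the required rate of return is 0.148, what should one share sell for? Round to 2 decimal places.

Three-stage DDM. Project D₁…D_5; terminal Gordon value at t=5 with g = 0.0496; discount at r = 0.148.
D_1 = 13.1642
D_2 = 16.0906
D_3 = 19.6675
D_4 = 20.9341
D_5 = 22.2822
TV_5 = 23.3874/(0.148−0.0496) = 237.6772
P₀ = Σ Dₜ/(1+r)ᵗ + TV_5/(1+r)^5 = 179.1040

R$179.10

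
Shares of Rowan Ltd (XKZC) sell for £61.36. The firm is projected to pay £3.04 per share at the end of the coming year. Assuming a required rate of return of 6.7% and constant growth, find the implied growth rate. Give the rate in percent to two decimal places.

From P₀ = D₁/(r − g), the implied growth is g = r − D₁/P₀.
g = 0.067 − 3.04/61.36 = 0.067 − 0.04954 = 0.01746

1.75%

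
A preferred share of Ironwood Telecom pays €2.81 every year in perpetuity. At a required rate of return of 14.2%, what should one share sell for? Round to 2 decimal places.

Zero-growth DDM (perpetuity): P₀ = D/r = 2.81 / 0.142 = 19.7887

€19.79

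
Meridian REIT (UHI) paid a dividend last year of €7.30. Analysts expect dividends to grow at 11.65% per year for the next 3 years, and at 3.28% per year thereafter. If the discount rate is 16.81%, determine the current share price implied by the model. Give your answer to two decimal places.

€68.68

Two-stage DDM. Project D₁…D_3 at 0.1165, terminal growth 0.0328, discount at r = 0.1681.
D_1 = 8.1504
D_2 = 9.1000
D_3 = 10.1601
Terminal value at t=3: TV = D_4/(r−g) = 10.4934/(0.1681−0.0328) = 77.5564
P₀ = 8.1504/(1+0.1681)^1 + 9.1000/(1+0.1681)^2 + 10.1601/(1+0.1681)^3 + 77.5564/(1+0.1681)^3 = 68.6821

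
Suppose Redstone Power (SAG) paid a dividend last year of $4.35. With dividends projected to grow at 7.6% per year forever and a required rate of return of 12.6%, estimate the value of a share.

$93.61

Gordon growth model: P₀ = D₁/(r − g). D₁ = 4.35 × (1 + 0.076) = 4.6806.
P₀ = 4.6806 / (0.126 − 0.076) = 4.6806 / 0.05 = 93.6120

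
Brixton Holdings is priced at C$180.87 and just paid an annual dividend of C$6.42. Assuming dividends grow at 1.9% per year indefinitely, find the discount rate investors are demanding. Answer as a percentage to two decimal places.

Rearranging the constant-growth DDM: r = D₁/P₀ + g.
D₁ = 6.42 × (1 + 0.019) = 6.5420.
r = 6.5420 / 180.87 + 0.019 = 0.03617 + 0.019 = 0.05517

5.52%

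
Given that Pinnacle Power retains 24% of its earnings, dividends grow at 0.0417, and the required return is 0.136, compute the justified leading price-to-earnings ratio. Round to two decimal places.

8.06

Payout ratio b = 1 − 0.24 = 0.76.
Justified leading P/E = b/(r−g) = 0.76/(0.136−0.0417) = 8.0594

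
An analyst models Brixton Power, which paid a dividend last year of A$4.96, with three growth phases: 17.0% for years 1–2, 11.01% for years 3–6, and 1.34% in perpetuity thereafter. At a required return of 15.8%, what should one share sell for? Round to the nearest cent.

A$58.29

Three-stage DDM. Project D₁…D_6; terminal Gordon value at t=6 with g = 0.0134; discount at r = 0.158.
D_1 = 5.8032
D_2 = 6.7897
D_3 = 7.5373
D_4 = 8.3672
D_5 = 9.2884
D_6 = 10.3110
TV_6 = 10.4492/(0.158−0.0134) = 72.2627
P₀ = Σ Dₜ/(1+r)ᵗ + TV_6/(1+r)^6 = 58.2869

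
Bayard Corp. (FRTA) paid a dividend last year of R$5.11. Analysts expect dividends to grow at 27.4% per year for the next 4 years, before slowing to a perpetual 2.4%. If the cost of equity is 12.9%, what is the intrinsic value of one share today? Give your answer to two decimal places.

R$108.71

Two-stage DDM. Project D₁…D_4 at 0.274, terminal growth 0.024, discount at r = 0.129.
D_1 = 6.5101
D_2 = 8.2939
D_3 = 10.5665
D_4 = 13.4617
Terminal value at t=4: TV = D_5/(r−g) = 13.7847/(0.129−0.024) = 131.2832
P₀ = 6.5101/(1+0.129)^1 + 8.2939/(1+0.129)^2 + 10.5665/(1+0.129)^3 + 13.4617/(1+0.129)^4 + 131.2832/(1+0.129)^4 = 108.7054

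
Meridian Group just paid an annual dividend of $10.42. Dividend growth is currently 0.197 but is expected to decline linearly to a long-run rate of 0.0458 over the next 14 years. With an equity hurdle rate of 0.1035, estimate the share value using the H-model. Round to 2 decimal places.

$380.00

H-model: P₀ = D₀[(1+g_L) + H(g_S−g_L)]/(r−g_L), with H = 14/2 = 7.
P₀ = 10.42 × [(1+0.0458) + 7×(0.197−0.0458)] / (0.1035−0.0458)
   = 10.42 × 2.1042 / 0.0577 = 379.9959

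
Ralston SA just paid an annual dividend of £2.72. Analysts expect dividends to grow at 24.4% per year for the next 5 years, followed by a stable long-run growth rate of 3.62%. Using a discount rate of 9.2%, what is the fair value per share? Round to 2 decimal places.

£117.36

Two-stage DDM. Project D₁…D_5 at 0.244, terminal growth 0.0362, discount at r = 0.092.
D_1 = 3.3837
D_2 = 4.2093
D_3 = 5.2364
D_4 = 6.5140
D_5 = 8.1035
Terminal value at t=5: TV = D_6/(r−g) = 8.3968/(0.092−0.0362) = 150.4805
P₀ = 3.3837/(1+0.092)^1 + 4.2093/(1+0.092)^2 + 5.2364/(1+0.092)^3 + 6.5140/(1+0.092)^4 + 8.1035/(1+0.092)^5 + 150.4805/(1+0.092)^5 = 117.3591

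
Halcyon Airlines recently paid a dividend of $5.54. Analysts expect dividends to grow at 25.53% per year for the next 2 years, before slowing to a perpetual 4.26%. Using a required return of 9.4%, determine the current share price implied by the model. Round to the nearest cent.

Two-stage DDM. Project D₁…D_2 at 0.2553, terminal growth 0.0426, discount at r = 0.094.
D_1 = 6.9544
D_2 = 8.7298
Terminal value at t=2: TV = D_3/(r−g) = 9.1017/(0.094−0.0426) = 177.0759
P₀ = 6.9544/(1+0.094)^1 + 8.7298/(1+0.094)^2 + 177.0759/(1+0.094)^2 = 161.6042

$161.60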